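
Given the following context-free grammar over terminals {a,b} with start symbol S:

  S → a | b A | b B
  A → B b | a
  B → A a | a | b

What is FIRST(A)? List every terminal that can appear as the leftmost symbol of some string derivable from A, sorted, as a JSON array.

Compute FIRST by fixpoint:
[1]
  A via A→a: +{a}
  B via B→A a: +{a}
  B via B→b: +{b}
  S via S→a: +{a}
  S via S→b A: +{b}
  FIRST(S)={a,b}  FIRST(A)={a}  FIRST(B)={a,b}
[2]
  A via A→B b: +{b}
  FIRST(S)={a,b}  FIRST(A)={a,b}  FIRST(B)={a,b}
[3] — fixpoint
  FIRST(S)={a,b}  FIRST(A)={a,b}  FIRST(B)={a,b}

FIRST(A) = ["a", "b"]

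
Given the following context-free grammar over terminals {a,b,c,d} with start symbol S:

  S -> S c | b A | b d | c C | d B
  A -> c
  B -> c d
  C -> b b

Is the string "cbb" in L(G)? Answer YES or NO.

CNF form of G:
  S -> S T0 | T0 C | T1 B | T2 A | T2 T1
  A -> c
  B -> T0 T1
  C -> T2 T2
  T0 -> c
  T1 -> d
  T2 -> b

Fill CYK table bottom-up:
  [0..0]={A,T0}  "c"  orig:{A}
  [1..1]={T2}  "b"  orig:{}
  [2..2]={T2}  "b"  orig:{}
  [0..1]=∅  "cb"
  [1..2]={C}  "bb"
  [0..2]={S}  "cbb"

S ∈ T[0,2] ⇒ YES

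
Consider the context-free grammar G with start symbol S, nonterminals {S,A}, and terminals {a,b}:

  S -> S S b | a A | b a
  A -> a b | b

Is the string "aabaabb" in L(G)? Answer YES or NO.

CNF form of G:
  S -> S X2 | T0 A | T1 T0
  A -> T0 T1 | b
  T0 -> a
  T1 -> b
  X2 -> S T1

CYK table (by increasing span):
  cell(0,0) a: {T0}  orig:{}
  cell(1,1) a: {T0}  orig:{}
  cell(2,2) b: {A,T1}  orig:{A}
  cell(3,3) a: {T0}  orig:{}
  cell(4,4) a: {T0}  orig:{}
  cell(5,5) b: {A,T1}  orig:{A}
  cell(6,6) b: {A,T1}  orig:{A}
  cell(0,1) aa: ∅
  cell(1,2) ab: {A,S}
  cell(2,3) ba: {S}
  cell(3,4) aa: ∅
  cell(4,5) ab: {A,S}
  cell(5,6) bb: ∅
  cell(0,2) aab: {S}
  cell(1,3) aba: ∅
  cell(2,4) baa: ∅
  cell(3,5) aab: {S}
  cell(4,6) abb: {X2}  orig:{}
  cell(0,3) aaba: ∅
  cell(1,4) abaa: ∅
  cell(2,5) baab: ∅
  cell(3,6) aabb: {X2}  orig:{}
  cell(0,4) aabaa: ∅
  cell(1,5) abaab: ∅
  cell(2,6) baabb: {S}
  cell(0,5) aabaab: ∅
  cell(1,6) abaabb: {S}
  cell(0,6) aabaabb: {S}

S ∈ T[0,6] ⇒ YES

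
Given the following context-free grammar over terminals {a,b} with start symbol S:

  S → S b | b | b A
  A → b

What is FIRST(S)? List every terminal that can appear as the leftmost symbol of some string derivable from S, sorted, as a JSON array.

FIRST sets, iterate to fixpoint:
round 1:
  A via A→b: +{b}
  S via S→b: +{b}
  FIRST(S)={b}  FIRST(A)={b}
round 2: done
  FIRST(S)={b}  FIRST(A)={b}

FIRST(S) = ["b"]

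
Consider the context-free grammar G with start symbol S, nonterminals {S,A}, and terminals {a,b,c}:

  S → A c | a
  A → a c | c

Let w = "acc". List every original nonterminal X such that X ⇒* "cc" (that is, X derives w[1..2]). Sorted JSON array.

CNF form of G:
  S -> A T1 | a
  A -> T0 T1 | c
  T0 -> a
  T1 -> c

CYK fill (cells [i..j] with 1 ≤ i ≤ j ≤ 2 only):
  cell(1,1) c: {A,T1}  orig:{A}
  cell(2,2) c: {A,T1}  orig:{A}
  cell(1,2) cc: {S}

Original NTs in T[1,2] deriving "cc": ["S"]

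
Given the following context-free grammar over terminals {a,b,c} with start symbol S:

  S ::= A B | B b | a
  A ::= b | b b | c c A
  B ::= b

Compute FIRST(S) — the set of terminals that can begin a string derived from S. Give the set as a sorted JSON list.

FIRST sets, iterate to fixpoint:
round 1:
  A via A→b: +{b}
  A via A→c c A: +{c}
  B via B→b: +{b}
  S via S→A B: +{b,c}
  S via S→a: +{a}
  S: {a,b,c}  A: {b,c}  B: {b}
round 2: (stable)
  S: {a,b,c}  A: {b,c}  B: {b}

FIRST(S) = ["a", "b", "c"]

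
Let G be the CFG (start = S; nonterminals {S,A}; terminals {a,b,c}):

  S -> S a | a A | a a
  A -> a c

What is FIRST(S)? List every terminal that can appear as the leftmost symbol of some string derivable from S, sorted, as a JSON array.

Compute FIRST by fixpoint:
iter 1:
  A via A→a c: +{a}
  S via S→a A: +{a}
  FIRST(S)={a}  FIRST(A)={a}
iter 2: — fixpoint
  FIRST(S)={a}  FIRST(A)={a}

FIRST(S) = ["a"]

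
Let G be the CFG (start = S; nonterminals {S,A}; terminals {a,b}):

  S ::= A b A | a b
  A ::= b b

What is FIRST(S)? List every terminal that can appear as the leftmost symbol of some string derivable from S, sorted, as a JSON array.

FIRST iteration:
round 1:
  A via A→b b: +{b}
  S via S→A b A: +{b}
  S via S→a b: +{a}
  S: {a,b}  A: {b}
round 2: (no change)
  S: {a,b}  A: {b}

FIRST(S) = ["a", "b"]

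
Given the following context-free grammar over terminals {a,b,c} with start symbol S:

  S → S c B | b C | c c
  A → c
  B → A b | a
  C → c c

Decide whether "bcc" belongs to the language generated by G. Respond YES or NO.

CNF form of G:
  S -> S X2 | T0 C | T1 T1
  A -> c
  B -> A T0 | a
  C -> T1 T1
  T0 -> b
  T1 -> c
  X2 -> T1 B

CYK table (by increasing span):
  [0..0]={T0}  "b"  orig:{}
  [1..1]={A,T1}  "c"  orig:{A}
  [2..2]={A,T1}  "c"  orig:{A}
  [0..1]=∅  "bc"
  [1..2]={C,S}  "cc"
  [0..2]={S}  "bcc"

S ∈ T[0,2] ⇒ YES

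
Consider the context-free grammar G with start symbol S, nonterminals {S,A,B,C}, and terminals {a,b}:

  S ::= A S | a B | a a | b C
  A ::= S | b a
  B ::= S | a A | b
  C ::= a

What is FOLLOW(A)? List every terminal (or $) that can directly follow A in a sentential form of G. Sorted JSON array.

FIRST iteration:
round 1:
  A via A→b a: +{b}
  B via B→a A: +{a}
  B via B→b: +{b}
  C via C→a: +{a}
  S via S→A S: +{b}
  S via S→a B: +{a}
  S: {a,b}  A: {b}  B: {a,b}  C: {a}
round 2:
  A via A→S: +{a}
  S: {a,b}  A: {a,b}  B: {a,b}  C: {a}
round 3: (stable)
  S: {a,b}  A: {a,b}  B: {a,b}  C: {a}

FOLLOW iteration:
FOLLOW(S) := {$}
round 1:
  S→A S: FOLLOW(A) ⊇ FIRST(S) = {a,b}; new: +{a,b}
  S→a B: FOLLOW(B) ⊇ FOLLOW(S) ⊇ {$}; new: +{$}
  S→b C: FOLLOW(C) ⊇ FOLLOW(S) ⊇ {$}; new: +{$}
  FOLLOW[S]={$}  FOLLOW[A]={a,b}  FOLLOW[B]={$}  FOLLOW[C]={$}
round 2:
  A→S: FOLLOW(S) ⊇ FOLLOW(A) ⊇ {a,b}; new: +{a,b}
  B→a A: FOLLOW(A) ⊇ FOLLOW(B) ⊇ {$}; new: +{$}
  S→a B: FOLLOW(B) ⊇ FOLLOW(S) ⊇ {$,a,b}; new: +{a,b}
  S→b C: FOLLOW(C) ⊇ FOLLOW(S) ⊇ {$,a,b}; new: +{a,b}
  FOLLOW[S]={$,a,b}  FOLLOW[A]={$,a,b}  FOLLOW[B]={$,a,b}  FOLLOW[C]={$,a,b}
round 3: — fixpoint
  FOLLOW[S]={$,a,b}  FOLLOW[A]={$,a,b}  FOLLOW[B]={$,a,b}  FOLLOW[C]={$,a,b}

FOLLOW(A) = ["$", "a", "b"]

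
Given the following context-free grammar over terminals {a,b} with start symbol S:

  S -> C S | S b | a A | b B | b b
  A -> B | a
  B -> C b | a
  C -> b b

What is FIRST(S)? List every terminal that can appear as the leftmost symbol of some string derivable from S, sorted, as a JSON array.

FIRST sets, iterate to fixpoint:
[1]
  A via A→a: +{a}
  B via B→a: +{a}
  C via C→b b: +{b}
  S via S→C S: +{b}
  S via S→a A: +{a}
  FIRST[S]={a,b}  FIRST[A]={a}  FIRST[B]={a}  FIRST[C]={b}
[2]
  B via B→C b: +{b}
  FIRST[S]={a,b}  FIRST[A]={a}  FIRST[B]={a,b}  FIRST[C]={b}
[3]
  A via A→B: +{b}
  FIRST[S]={a,b}  FIRST[A]={a,b}  FIRST[B]={a,b}  FIRST[C]={b}
[4] — fixpoint
  FIRST[S]={a,b}  FIRST[A]={a,b}  FIRST[B]={a,b}  FIRST[C]={b}

FIRST(S) = ["a", "b"]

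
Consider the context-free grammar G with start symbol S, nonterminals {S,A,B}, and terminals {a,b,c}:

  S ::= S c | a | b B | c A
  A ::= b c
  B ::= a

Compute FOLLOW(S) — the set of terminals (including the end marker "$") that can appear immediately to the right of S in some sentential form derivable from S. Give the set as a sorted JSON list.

Compute FIRST by fixpoint:
round 1:
  A via A→b c: +{b}
  B via B→a: +{a}
  S via S→a: +{a}
  S via S→b B: +{b}
  S via S→c A: +{c}
  FIRST(S)={a,b,c}  FIRST(A)={b}  FIRST(B)={a}
round 2: done
  FIRST(S)={a,b,c}  FIRST(A)={b}  FIRST(B)={a}

FOLLOW iteration:
FOLLOW(S) := {$}
round 1:
  S→S c: FOLLOW(S) ⊇ FIRST(c) = {c}; new: +{c}
  S→b B: FOLLOW(B) ⊇ FOLLOW(S) ⊇ {$,c}; new: +{$,c}
  S→c A: FOLLOW(A) ⊇ FOLLOW(S) ⊇ {$,c}; new: +{$,c}
  S: {$,c}  A: {$,c}  B: {$,c}
round 2: (stable)
  S: {$,c}  A: {$,c}  B: {$,c}

FOLLOW(S) = ["$", "c"]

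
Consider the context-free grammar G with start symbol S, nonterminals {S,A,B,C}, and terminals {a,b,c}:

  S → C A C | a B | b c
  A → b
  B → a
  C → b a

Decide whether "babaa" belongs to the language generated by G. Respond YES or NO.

Convert to CNF:
  S -> C X3 | T0 T2 | T1 B
  A -> b
  B -> a
  C -> T0 T1
  T0 -> b
  T1 -> a
  T2 -> c
  X3 -> A C

Fill CYK table bottom-up:
  [0..0]={A,T0}  "b"  orig:{A}
  [1..1]={B,T1}  "a"  orig:{B}
  [2..2]={A,T0}  "b"  orig:{A}
  [3..3]={B,T1}  "a"  orig:{B}
  [4..4]={B,T1}  "a"  orig:{B}
  [0..1]={C}  "ba"
  [1..2]=∅  "ab"
  [2..3]={C}  "ba"
  [3..4]={S}  "aa"
  [0..2]=∅  "bab"
  [1..3]=∅  "aba"
  [2..4]=∅  "baa"
  [0..3]=∅  "baba"
  [1..4]=∅  "abaa"
  [0..4]=∅  "babaa"

S ∉ T[0,4] ⇒ NO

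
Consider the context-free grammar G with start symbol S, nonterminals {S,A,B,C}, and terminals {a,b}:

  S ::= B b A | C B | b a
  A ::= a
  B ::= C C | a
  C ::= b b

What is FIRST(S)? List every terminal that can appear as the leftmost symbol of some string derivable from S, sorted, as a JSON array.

FIRST iteration:
iter 1:
  A via A→a: +{a}
  B via B→a: +{a}
  C via C→b b: +{b}
  S via S→B b A: +{a}
  S via S→C B: +{b}
  FIRST[S]={a,b}  FIRST[A]={a}  FIRST[B]={a}  FIRST[C]={b}
iter 2:
  B via B→C C: +{b}
  FIRST[S]={a,b}  FIRST[A]={a}  FIRST[B]={a,b}  FIRST[C]={b}
iter 3: (stable)
  FIRST[S]={a,b}  FIRST[A]={a}  FIRST[B]={a,b}  FIRST[C]={b}

FIRST(S) = ["a", "b"]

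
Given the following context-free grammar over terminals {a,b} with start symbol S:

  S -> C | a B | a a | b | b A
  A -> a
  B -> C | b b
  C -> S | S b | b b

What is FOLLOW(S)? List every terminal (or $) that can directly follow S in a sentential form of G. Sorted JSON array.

FIRST iteration:
round 1:
  A via A→a: +{a}
  B via B→b b: +{b}
  C via C→b b: +{b}
  S via S→C: +{b}
  S via S→a B: +{a}
  FIRST[S]={a,b}  FIRST[A]={a}  FIRST[B]={b}  FIRST[C]={b}
round 2:
  C via C→S: +{a}
  FIRST[S]={a,b}  FIRST[A]={a}  FIRST[B]={b}  FIRST[C]={a,b}
round 3:
  B via B→C: +{a}
  FIRST[S]={a,b}  FIRST[A]={a}  FIRST[B]={a,b}  FIRST[C]={a,b}
round 4: done
  FIRST[S]={a,b}  FIRST[A]={a}  FIRST[B]={a,b}  FIRST[C]={a,b}

Compute FOLLOW by fixpoint:
FOLLOW(S) := {$}
round 1:
  C→S b: FOLLOW(S) ⊇ FIRST(b) = {b}; new: +{b}
  S→C: FOLLOW(C) ⊇ FOLLOW(S) ⊇ {$,b}; new: +{$,b}
  S→a B: FOLLOW(B) ⊇ FOLLOW(S) ⊇ {$,b}; new: +{$,b}
  S→b A: FOLLOW(A) ⊇ FOLLOW(S) ⊇ {$,b}; new: +{$,b}
  FOLLOW[S]={$,b}  FOLLOW[A]={$,b}  FOLLOW[B]={$,b}  FOLLOW[C]={$,b}
round 2: (stable)
  FOLLOW[S]={$,b}  FOLLOW[A]={$,b}  FOLLOW[B]={$,b}  FOLLOW[C]={$,b}

FOLLOW(S) = ["$", "b"]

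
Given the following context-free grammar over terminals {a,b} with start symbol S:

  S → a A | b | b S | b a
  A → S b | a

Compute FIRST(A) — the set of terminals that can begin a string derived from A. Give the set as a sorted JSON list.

FIRST iteration:
pass 1:
  A via A→a: +{a}
  S via S→a A: +{a}
  S via S→b: +{b}
  FIRST[S]={a,b}  FIRST[A]={a}
pass 2:
  A via A→S b: +{b}
  FIRST[S]={a,b}  FIRST[A]={a,b}
pass 3: — fixpoint
  FIRST[S]={a,b}  FIRST[A]={a,b}

FIRST(A) = ["a", "b"]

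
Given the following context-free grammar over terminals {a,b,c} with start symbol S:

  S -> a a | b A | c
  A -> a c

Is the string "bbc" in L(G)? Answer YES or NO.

CNF form of G:
  S -> T0 T0 | T2 A | c
  A -> T0 T1
  T0 -> a
  T1 -> c
  T2 -> b

CYK table (by increasing span):
  [0..0]={T2}  "b"  orig:{}
  [1..1]={T2}  "b"  orig:{}
  [2..2]={S,T1}  "c"  orig:{S}
  [0..1]=∅  "bb"
  [1..2]=∅  "bc"
  [0..2]=∅  "bbc"

S ∉ T[0,2] ⇒ NO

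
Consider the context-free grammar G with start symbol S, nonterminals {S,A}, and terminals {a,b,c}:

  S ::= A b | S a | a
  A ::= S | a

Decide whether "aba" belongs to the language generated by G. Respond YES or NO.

CNF form of G:
  S -> A T0 | S T1 | a
  A -> A T0 | S T1 | a
  T0 -> b
  T1 -> a

Fill CYK table bottom-up:
  [0..0]={A,S,T1}  "a"  orig:{A,S}
  [1..1]={T0}  "b"  orig:{}
  [2..2]={A,S,T1}  "a"  orig:{A,S}
  [0..1]={A,S}  "ab"
  [1..2]=∅  "ba"
  [0..2]={A,S}  "aba"

S ∈ T[0,2] ⇒ YES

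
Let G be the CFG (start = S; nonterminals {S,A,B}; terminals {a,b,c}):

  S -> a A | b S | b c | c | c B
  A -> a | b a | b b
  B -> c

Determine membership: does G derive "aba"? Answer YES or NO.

CNF form of G:
  S -> T0 S | T0 T2 | T1 A | T2 B | c
  A -> T0 T0 | T0 T1 | a
  B -> c
  T0 -> b
  T1 -> a
  T2 -> c

CYK fill:
  T[0,0] 'a' = {A,T1}  orig:{A}
  T[1,1] 'b' = {T0}  orig:{}
  T[2,2] 'a' = {A,T1}  orig:{A}
  T[0,1] 'ab' = ∅
  T[1,2] 'ba' = {A}
  T[0,2] 'aba' = {S}

S ∈ T[0,2] ⇒ YES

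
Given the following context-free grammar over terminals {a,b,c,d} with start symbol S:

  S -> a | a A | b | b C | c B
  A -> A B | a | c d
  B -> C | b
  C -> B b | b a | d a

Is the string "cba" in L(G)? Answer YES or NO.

Convert to CNF:
  S -> T0 B | T2 C | T3 A | a | b
  A -> A B | T0 T1 | a
  B -> B T2 | T1 T3 | T2 T3 | b
  C -> B T2 | T1 T3 | T2 T3
  T0 -> c
  T1 -> d
  T2 -> b
  T3 -> a

Fill CYK table bottom-up:
  T[0,0] 'c' = {T0}  orig:{}
  T[1,1] 'b' = {B,S,T2}  orig:{B,S}
  T[2,2] 'a' = {A,S,T3}  orig:{A,S}
  T[0,1] 'cb' = {S}
  T[1,2] 'ba' = {B,C}
  T[0,2] 'cba' = {S}

S ∈ T[0,2] ⇒ YES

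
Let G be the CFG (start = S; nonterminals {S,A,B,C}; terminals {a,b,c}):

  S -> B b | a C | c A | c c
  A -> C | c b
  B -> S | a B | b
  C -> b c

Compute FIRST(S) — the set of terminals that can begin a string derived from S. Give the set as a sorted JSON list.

FIRST sets, iterate to fixpoint:
round 1:
  A via A→c b: +{c}
  B via B→a B: +{a}
  B via B→b: +{b}
  C via C→b c: +{b}
  S via S→B b: +{a,b}
  S via S→c A: +{c}
  FIRST(S)={a,b,c}  FIRST(A)={c}  FIRST(B)={a,b}  FIRST(C)={b}
round 2:
  A via A→C: +{b}
  B via B→S: +{c}
  FIRST(S)={a,b,c}  FIRST(A)={b,c}  FIRST(B)={a,b,c}  FIRST(C)={b}
round 3: (no change)
  FIRST(S)={a,b,c}  FIRST(A)={b,c}  FIRST(B)={a,b,c}  FIRST(C)={b}

FIRST(S) = ["a", "b", "c"]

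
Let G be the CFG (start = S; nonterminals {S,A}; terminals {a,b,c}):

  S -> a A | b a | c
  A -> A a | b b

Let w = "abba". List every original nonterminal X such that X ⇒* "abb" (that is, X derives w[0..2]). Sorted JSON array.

Convert to CNF:
  S -> T0 A | T1 T0 | c
  A -> A T0 | T1 T1
  T0 -> a
  T1 -> b

CYK table (by increasing span) — only the sub-triangle for w[0..2]:
  [0..0]={T0}  "a"  orig:{}
  [1..1]={T1}  "b"  orig:{}
  [2..2]={T1}  "b"  orig:{}
  [0..1]=∅  "ab"
  [1..2]={A}  "bb"
  [0..2]={S}  "abb"

Original NTs in T[0,2] deriving "abb": ["S"]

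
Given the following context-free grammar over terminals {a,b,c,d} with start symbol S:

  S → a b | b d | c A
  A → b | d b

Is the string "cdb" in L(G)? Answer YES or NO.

CNF form of G:
  S -> T1 T0 | T2 T1 | T3 A
  A -> T0 T1 | b
  T0 -> d
  T1 -> b
  T2 -> a
  T3 -> c

Fill CYK table bottom-up:
  cell(0,0) c: {T3}  orig:{}
  cell(1,1) d: {T0}  orig:{}
  cell(2,2) b: {A,T1}  orig:{A}
  cell(0,1) cd: ∅
  cell(1,2) db: {A}
  cell(0,2) cdb: {S}

S ∈ T[0,2] ⇒ YES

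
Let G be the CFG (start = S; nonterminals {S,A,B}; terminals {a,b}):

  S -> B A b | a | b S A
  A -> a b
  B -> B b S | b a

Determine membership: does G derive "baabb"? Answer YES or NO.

CNF form of G:
  S -> B X3 | T1 X4 | a
  A -> T0 T1
  B -> B X2 | T1 T0
  T0 -> a
  T1 -> b
  X2 -> T1 S
  X3 -> A T1
  X4 -> S A

Fill CYK table bottom-up:
  T[0,0] 'b' = {T1}  orig:{}
  T[1,1] 'a' = {S,T0}  orig:{S}
  T[2,2] 'a' = {S,T0}  orig:{S}
  T[3,3] 'b' = {T1}  orig:{}
  T[4,4] 'b' = {T1}  orig:{}
  T[0,1] 'ba' = {B,X2}  orig:{B}
  T[1,2] 'aa' = ∅
  T[2,3] 'ab' = {A}
  T[3,4] 'bb' = ∅
  T[0,2] 'baa' = ∅
  T[1,3] 'aab' = {X4}  orig:{}
  T[2,4] 'abb' = {X3}  orig:{}
  T[0,3] 'baab' = {S}
  T[1,4] 'aabb' = ∅
  T[0,4] 'baabb' = {S}

S ∈ T[0,4] ⇒ YES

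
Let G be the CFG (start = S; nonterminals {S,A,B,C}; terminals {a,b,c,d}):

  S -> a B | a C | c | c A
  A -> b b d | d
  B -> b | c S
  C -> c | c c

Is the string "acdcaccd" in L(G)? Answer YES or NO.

CNF form of G:
  S -> T2 A | T3 B | T3 C | c
  A -> T0 X4 | d
  B -> T2 S | b
  C -> T2 T2 | c
  T0 -> b
  T1 -> d
  T2 -> c
  T3 -> a
  X4 -> T0 T1

CYK fill:
  T[0,0] 'a' = {T3}  orig:{}
  T[1,1] 'c' = {C,S,T2}  orig:{C,S}
  T[2,2] 'd' = {A,T1}  orig:{A}
  T[3,3] 'c' = {C,S,T2}  orig:{C,S}
  T[4,4] 'a' = {T3}  orig:{}
  T[5,5] 'c' = {C,S,T2}  orig:{C,S}
  T[6,6] 'c' = {C,S,T2}  orig:{C,S}
  T[7,7] 'd' = {A,T1}  orig:{A}
  T[0,1] 'ac' = {S}
  T[1,2] 'cd' = {S}
  T[2,3] 'dc' = ∅
  T[3,4] 'ca' = ∅
  T[4,5] 'ac' = {S}
  T[5,6] 'cc' = {B,C}
  T[6,7] 'cd' = {S}
  T[0,2] 'acd' = ∅
  T[1,3] 'cdc' = ∅
  T[2,4] 'dca' = ∅
  T[3,5] 'cac' = {B}
  T[4,6] 'acc' = {S}
  T[5,7] 'ccd' = {B}
  T[0,3] 'acdc' = ∅
  T[1,4] 'cdca' = ∅
  T[2,5] 'dcac' = ∅
  T[3,6] 'cacc' = {B}
  T[4,7] 'accd' = {S}
  T[0,4] 'acdca' = ∅
  T[1,5] 'cdcac' = ∅
  T[2,6] 'dcacc' = ∅
  T[3,7] 'caccd' = {B}
  T[0,5] 'acdcac' = ∅
  T[1,6] 'cdcacc' = ∅
  T[2,7] 'dcaccd' = ∅
  T[0,6] 'acdcacc' = ∅
  T[1,7] 'cdcaccd' = ∅
  T[0,7] 'acdcaccd' = ∅

S ∉ T[0,7] ⇒ NO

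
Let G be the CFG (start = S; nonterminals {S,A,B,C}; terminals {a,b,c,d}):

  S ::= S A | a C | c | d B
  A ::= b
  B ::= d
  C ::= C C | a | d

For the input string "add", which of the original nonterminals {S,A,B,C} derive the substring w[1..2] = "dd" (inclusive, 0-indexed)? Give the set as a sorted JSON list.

Convert to CNF:
  S -> S A | T0 C | T1 B | c
  A -> b
  B -> d
  C -> C C | a | d
  T0 -> a
  T1 -> d

Fill CYK table bottom-up — only the sub-triangle for w[1..2]:
  cell(1,1) d: {B,C,T1}  orig:{B,C}
  cell(2,2) d: {B,C,T1}  orig:{B,C}
  cell(1,2) dd: {C,S}

Original NTs in T[1,2] deriving "dd": ["C", "S"]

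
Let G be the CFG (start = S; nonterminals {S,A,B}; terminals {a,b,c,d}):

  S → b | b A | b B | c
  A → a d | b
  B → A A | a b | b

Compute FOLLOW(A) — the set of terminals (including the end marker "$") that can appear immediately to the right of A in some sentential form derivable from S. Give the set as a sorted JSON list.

Compute FIRST by fixpoint:
[1]
  A via A→a d: +{a}
  A via A→b: +{b}
  B via B→A A: +{a,b}
  S via S→b: +{b}
  S via S→c: +{c}
  S: {b,c}  A: {a,b}  B: {a,b}
[2] (stable)
  S: {b,c}  A: {a,b}  B: {a,b}

FOLLOW sets:
initialize: $ ∈ FOLLOW(S)
round 1:
  B→A A: FOLLOW(A) ⊇ FIRST(A) = {a,b}; new: +{a,b}
  S→b A: FOLLOW(A) ⊇ FOLLOW(S) ⊇ {$}; new: +{$}
  S→b B: FOLLOW(B) ⊇ FOLLOW(S) ⊇ {$}; new: +{$}
  FOLLOW[S]={$}  FOLLOW[A]={$,a,b}  FOLLOW[B]={$}
round 2: (stable)
  FOLLOW[S]={$}  FOLLOW[A]={$,a,b}  FOLLOW[B]={$}

FOLLOW(A) = ["$", "a", "b"]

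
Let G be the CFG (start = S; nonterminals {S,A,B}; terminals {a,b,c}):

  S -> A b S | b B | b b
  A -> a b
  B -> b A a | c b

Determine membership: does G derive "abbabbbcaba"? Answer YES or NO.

Convert to CNF:
  S -> A X4 | T1 B | T1 T1
  A -> T0 T1
  B -> T1 X3 | T2 T1
  T0 -> a
  T1 -> b
  T2 -> c
  X3 -> A T0
  X4 -> T1 S

Fill CYK table bottom-up:
  cell(0,0) a: {T0}  orig:{}
  cell(1,1) b: {T1}  orig:{}
  cell(2,2) b: {T1}  orig:{}
  cell(3,3) a: {T0}  orig:{}
  cell(4,4) b: {T1}  orig:{}
  cell(5,5) b: {T1}  orig:{}
  cell(6,6) b: {T1}  orig:{}
  cell(7,7) c: {T2}  orig:{}
  cell(8,8) a: {T0}  orig:{}
  cell(9,9) b: {T1}  orig:{}
  cell(10,10) a: {T0}  orig:{}
  cell(0,1) ab: {A}
  cell(1,2) bb: {S}
  cell(2,3) ba: ∅
  cell(3,4) ab: {A}
  cell(4,5) bb: {S}
  cell(5,6) bb: {S}
  cell(6,7) bc: ∅
  cell(7,8) ca: ∅
  cell(8,9) ab: {A}
  cell(9,10) ba: ∅
  cell(0,2) abb: ∅
  cell(1,3) bba: ∅
  cell(2,4) bab: ∅
  cell(3,5) abb: ∅
  cell(4,6) bbb: {X4}  orig:{}
  cell(5,7) bbc: ∅
  cell(6,8) bca: ∅
  cell(7,9) cab: ∅
  cell(8,10) aba: {X3}  orig:{}
  cell(0,3) abba: ∅
  cell(1,4) bbab: ∅
  cell(2,5) babb: ∅
  cell(3,6) abbb: ∅
  cell(4,7) bbbc: ∅
  cell(5,8) bbca: ∅
  cell(6,9) bcab: ∅
  cell(7,10) caba: ∅
  cell(0,4) abbab: ∅
  cell(1,5) bbabb: ∅
  cell(2,6) babbb: ∅
  cell(3,7) abbbc: ∅
  cell(4,8) bbbca: ∅
  cell(5,9) bbcab: ∅
  cell(6,10) bcaba: ∅
  cell(0,5) abbabb: ∅
  cell(1,6) bbabbb: ∅
  cell(2,7) babbbc: ∅
  cell(3,8) abbbca: ∅
  cell(4,9) bbbcab: ∅
  cell(5,10) bbcaba: ∅
  cell(0,6) abbabbb: ∅
  cell(1,7) bbabbbc: ∅
  cell(2,8) babbbca: ∅
  cell(3,9) abbbcab: ∅
  cell(4,10) bbbcaba: ∅
  cell(0,7) abbabbbc: ∅
  cell(1,8) bbabbbca: ∅
  cell(2,9) babbbcab: ∅
  cell(3,10) abbbcaba: ∅
  cell(0,8) abbabbbca: ∅
  cell(1,9) bbabbbcab: ∅
  cell(2,10) babbbcaba: ∅
  cell(0,9) abbabbbcab: ∅
  cell(1,10) bbabbbcaba: ∅
  cell(0,10) abbabbbcaba: ∅

S ∉ T[0,10] ⇒ NO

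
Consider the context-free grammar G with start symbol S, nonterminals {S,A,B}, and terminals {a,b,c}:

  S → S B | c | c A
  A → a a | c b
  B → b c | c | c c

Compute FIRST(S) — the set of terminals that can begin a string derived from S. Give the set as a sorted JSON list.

Compute FIRST by fixpoint:
round 1:
  A via A→a a: +{a}
  A via A→c b: +{c}
  B via B→b c: +{b}
  B via B→c: +{c}
  S via S→c: +{c}
  S: {c}  A: {a,c}  B: {b,c}
round 2: (no change)
  S: {c}  A: {a,c}  B: {b,c}

FIRST(S) = ["c"]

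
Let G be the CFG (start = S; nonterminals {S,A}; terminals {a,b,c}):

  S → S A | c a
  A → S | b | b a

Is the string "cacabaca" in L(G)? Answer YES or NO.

CNF form of G:
  S -> S A | T2 T1
  A -> S A | T0 T1 | T2 T1 | b
  T0 -> b
  T1 -> a
  T2 -> c

Fill CYK table bottom-up:
  T[0,0] 'c' = {T2}  orig:{}
  T[1,1] 'a' = {T1}  orig:{}
  T[2,2] 'c' = {T2}  orig:{}
  T[3,3] 'a' = {T1}  orig:{}
  T[4,4] 'b' = {A,T0}  orig:{A}
  T[5,5] 'a' = {T1}  orig:{}
  T[6,6] 'c' = {T2}  orig:{}
  T[7,7] 'a' = {T1}  orig:{}
  T[0,1] 'ca' = {A,S}
  T[1,2] 'ac' = ∅
  T[2,3] 'ca' = {A,S}
  T[3,4] 'ab' = ∅
  T[4,5] 'ba' = {A}
  T[5,6] 'ac' = ∅
  T[6,7] 'ca' = {A,S}
  T[0,2] 'cac' = ∅
  T[1,3] 'aca' = ∅
  T[2,4] 'cab' = {A,S}
  T[3,5] 'aba' = ∅
  T[4,6] 'bac' = ∅
  T[5,7] 'aca' = ∅
  T[0,3] 'caca' = {A,S}
  T[1,4] 'acab' = ∅
  T[2,5] 'caba' = {A,S}
  T[3,6] 'abac' = ∅
  T[4,7] 'baca' = ∅
  T[0,4] 'cacab' = {A,S}
  T[1,5] 'acaba' = ∅
  T[2,6] 'cabac' = ∅
  T[3,7] 'abaca' = ∅
  T[0,5] 'cacaba' = {A,S}
  T[1,6] 'acabac' = ∅
  T[2,7] 'cabaca' = {A,S}
  T[0,6] 'cacabac' = ∅
  T[1,7] 'acabaca' = ∅
  T[0,7] 'cacabaca' = {A,S}

S ∈ T[0,7] ⇒ YES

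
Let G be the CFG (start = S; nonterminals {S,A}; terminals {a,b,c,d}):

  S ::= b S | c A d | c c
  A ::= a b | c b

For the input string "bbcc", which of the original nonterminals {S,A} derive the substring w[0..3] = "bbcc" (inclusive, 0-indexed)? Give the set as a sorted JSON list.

Convert to CNF:
  S -> T1 S | T2 T2 | T2 X4
  A -> T0 T1 | T2 T1
  T0 -> a
  T1 -> b
  T2 -> c
  T3 -> d
  X4 -> A T3

Fill CYK table bottom-up — only the sub-triangle for w[0..3]:
  cell(0,0) b: {T1}  orig:{}
  cell(1,1) b: {T1}  orig:{}
  cell(2,2) c: {T2}  orig:{}
  cell(3,3) c: {T2}  orig:{}
  cell(0,1) bb: ∅
  cell(1,2) bc: ∅
  cell(2,3) cc: {S}
  cell(0,2) bbc: ∅
  cell(1,3) bcc: {S}
  cell(0,3) bbcc: {S}

Original NTs in T[0,3] deriving "bbcc": ["S"]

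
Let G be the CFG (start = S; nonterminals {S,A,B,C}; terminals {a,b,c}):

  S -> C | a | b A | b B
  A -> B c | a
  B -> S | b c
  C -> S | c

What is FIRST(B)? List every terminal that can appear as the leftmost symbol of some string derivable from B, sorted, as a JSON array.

FIRST iteration:
pass 1:
  A via A→a: +{a}
  B via B→b c: +{b}
  C via C→c: +{c}
  S via S→C: +{c}
  S via S→a: +{a}
  S via S→b A: +{b}
  FIRST(S)={a,b,c}  FIRST(A)={a}  FIRST(B)={b}  FIRST(C)={c}
pass 2:
  A via A→B c: +{b}
  B via B→S: +{a,c}
  C via C→S: +{a,b}
  FIRST(S)={a,b,c}  FIRST(A)={a,b}  FIRST(B)={a,b,c}  FIRST(C)={a,b,c}
pass 3:
  A via A→B c: +{c}
  FIRST(S)={a,b,c}  FIRST(A)={a,b,c}  FIRST(B)={a,b,c}  FIRST(C)={a,b,c}
pass 4: — fixpoint
  FIRST(S)={a,b,c}  FIRST(A)={a,b,c}  FIRST(B)={a,b,c}  FIRST(C)={a,b,c}

FIRST(B) = ["a", "b", "c"]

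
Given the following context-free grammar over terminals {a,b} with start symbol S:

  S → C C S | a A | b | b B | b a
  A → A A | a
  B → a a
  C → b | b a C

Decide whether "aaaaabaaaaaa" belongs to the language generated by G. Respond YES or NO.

CNF form of G:
  S -> C X3 | T0 A | T1 B | T1 T0 | b
  A -> A A | a
  B -> T0 T0
  C -> T1 X2 | b
  T0 -> a
  T1 -> b
  X2 -> T0 C
  X3 -> C S

CYK fill:
  [0..0]={A,T0}  "a"  orig:{A}
  [1..1]={A,T0}  "a"  orig:{A}
  [2..2]={A,T0}  "a"  orig:{A}
  [3..3]={A,T0}  "a"  orig:{A}
  [4..4]={A,T0}  "a"  orig:{A}
  [5..5]={C,S,T1}  "b"  orig:{C,S}
  [6..6]={A,T0}  "a"  orig:{A}
  [7..7]={A,T0}  "a"  orig:{A}
  [8..8]={A,T0}  "a"  orig:{A}
  [9..9]={A,T0}  "a"  orig:{A}
  [10..10]={A,T0}  "a"  orig:{A}
  [11..11]={A,T0}  "a"  orig:{A}
  [0..1]={A,B,S}  "aa"
  [1..2]={A,B,S}  "aa"
  [2..3]={A,B,S}  "aa"
  [3..4]={A,B,S}  "aa"
  [4..5]={X2}  "ab"  orig:{}
  [5..6]={S}  "ba"
  [6..7]={A,B,S}  "aa"
  [7..8]={A,B,S}  "aa"
  [8..9]={A,B,S}  "aa"
  [9..10]={A,B,S}  "aa"
  [10..11]={A,B,S}  "aa"
  [0..2]={A,S}  "aaa"
  [1..3]={A,S}  "aaa"
  [2..4]={A,S}  "aaa"
  [3..5]=∅  "aab"
  [4..6]=∅  "aba"
  [5..7]={S,X3}  "baa"  orig:{S}
  [6..8]={A,S}  "aaa"
  [7..9]={A,S}  "aaa"
  [8..10]={A,S}  "aaa"
  [9..11]={A,S}  "aaa"
  [0..3]={A,S}  "aaaa"
  [1..4]={A,S}  "aaaa"
  [2..5]=∅  "aaab"
  [3..6]=∅  "aaba"
  [4..7]=∅  "abaa"
  [5..8]={X3}  "baaa"  orig:{}
  [6..9]={A,S}  "aaaa"
  [7..10]={A,S}  "aaaa"
  [8..11]={A,S}  "aaaa"
  [0..4]={A,S}  "aaaaa"
  [1..5]=∅  "aaaab"
  [2..6]=∅  "aaaba"
  [3..7]=∅  "aabaa"
  [4..8]=∅  "abaaa"
  [5..9]={X3}  "baaaa"  orig:{}
  [6..10]={A,S}  "aaaaa"
  [7..11]={A,S}  "aaaaa"
  [0..5]=∅  "aaaaab"
  [1..6]=∅  "aaaaba"
  [2..7]=∅  "aaabaa"
  [3..8]=∅  "aabaaa"
  [4..9]=∅  "abaaaa"
  [5..10]={X3}  "baaaaa"  orig:{}
  [6..11]={A,S}  "aaaaaa"
  [0..6]=∅  "aaaaaba"
  [1..7]=∅  "aaaabaa"
  [2..8]=∅  "aaabaaa"
  [3..9]=∅  "aabaaaa"
  [4..10]=∅  "abaaaaa"
  [5..11]={X3}  "baaaaaa"  orig:{}
  [0..7]=∅  "aaaaabaa"
  [1..8]=∅  "aaaabaaa"
  [2..9]=∅  "aaabaaaa"
  [3..10]=∅  "aabaaaaa"
  [4..11]=∅  "abaaaaaa"
  [0..8]=∅  "aaaaabaaa"
  [1..9]=∅  "aaaabaaaa"
  [2..10]=∅  "aaabaaaaa"
  [3..11]=∅  "aabaaaaaa"
  [0..9]=∅  "aaaaabaaaa"
  [1..10]=∅  "aaaabaaaaa"
  [2..11]=∅  "aaabaaaaaa"
  [0..10]=∅  "aaaaabaaaaa"
  [1..11]=∅  "aaaabaaaaaa"
  [0..11]=∅  "aaaaabaaaaaa"

S ∉ T[0,11] ⇒ NO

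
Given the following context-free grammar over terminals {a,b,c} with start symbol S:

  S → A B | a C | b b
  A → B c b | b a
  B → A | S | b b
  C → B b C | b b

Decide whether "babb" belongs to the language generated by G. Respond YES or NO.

Convert to CNF:
  S -> A B | T1 T1 | T2 C
  A -> B X3 | T1 T2
  B -> A B | B X4 | T1 T1 | T1 T2 | T2 C
  C -> B X5 | T1 T1
  T0 -> c
  T1 -> b
  T2 -> a
  X3 -> T0 T1
  X4 -> T0 T1
  X5 -> T1 C

CYK fill:
  cell(0,0) b: {T1}  orig:{}
  cell(1,1) a: {T2}  orig:{}
  cell(2,2) b: {T1}  orig:{}
  cell(3,3) b: {T1}  orig:{}
  cell(0,1) ba: {A,B}
  cell(1,2) ab: ∅
  cell(2,3) bb: {B,C,S}
  cell(0,2) bab: ∅
  cell(1,3) abb: {B,S}
  cell(0,3) babb: {B,S}

S ∈ T[0,3] ⇒ YES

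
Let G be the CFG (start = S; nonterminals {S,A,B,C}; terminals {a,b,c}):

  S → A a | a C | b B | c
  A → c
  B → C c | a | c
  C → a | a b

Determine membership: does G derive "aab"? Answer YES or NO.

CNF form of G:
  S -> A T1 | T1 C | T2 B | c
  A -> c
  B -> C T0 | a | c
  C -> T1 T2 | a
  T0 -> c
  T1 -> a
  T2 -> b

CYK fill:
  [0..0]={B,C,T1}  "a"  orig:{B,C}
  [1..1]={B,C,T1}  "a"  orig:{B,C}
  [2..2]={T2}  "b"  orig:{}
  [0..1]={S}  "aa"
  [1..2]={C}  "ab"
  [0..2]={S}  "aab"

S ∈ T[0,2] ⇒ YES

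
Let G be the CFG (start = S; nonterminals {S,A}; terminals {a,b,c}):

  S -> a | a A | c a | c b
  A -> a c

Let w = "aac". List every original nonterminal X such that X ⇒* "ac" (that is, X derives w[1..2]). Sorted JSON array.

Convert to CNF:
  S -> T0 A | T1 T0 | T1 T2 | a
  A -> T0 T1
  T0 -> a
  T1 -> c
  T2 -> b

CYK table (by increasing span), restricted to cells inside w[1..2]:
  T[1,1] 'a' = {S,T0}  orig:{S}
  T[2,2] 'c' = {T1}  orig:{}
  T[1,2] 'ac' = {A}

Original NTs in T[1,2] deriving "ac": ["A"]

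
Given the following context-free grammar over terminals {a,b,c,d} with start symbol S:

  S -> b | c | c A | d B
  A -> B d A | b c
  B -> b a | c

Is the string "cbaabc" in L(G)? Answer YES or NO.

CNF form of G:
  S -> T0 B | T2 A | b | c
  A -> B X4 | T1 T2
  B -> T1 T3 | c
  T0 -> d
  T1 -> b
  T2 -> c
  T3 -> a
  X4 -> T0 A

Fill CYK table bottom-up:
  T[0,0] 'c' = {B,S,T2}  orig:{B,S}
  T[1,1] 'b' = {S,T1}  orig:{S}
  T[2,2] 'a' = {T3}  orig:{}
  T[3,3] 'a' = {T3}  orig:{}
  T[4,4] 'b' = {S,T1}  orig:{S}
  T[5,5] 'c' = {B,S,T2}  orig:{B,S}
  T[0,1] 'cb' = ∅
  T[1,2] 'ba' = {B}
  T[2,3] 'aa' = ∅
  T[3,4] 'ab' = ∅
  T[4,5] 'bc' = {A}
  T[0,2] 'cba' = ∅
  T[1,3] 'baa' = ∅
  T[2,4] 'aab' = ∅
  T[3,5] 'abc' = ∅
  T[0,3] 'cbaa' = ∅
  T[1,4] 'baab' = ∅
  T[2,5] 'aabc' = ∅
  T[0,4] 'cbaab' = ∅
  T[1,5] 'baabc' = ∅
  T[0,5] 'cbaabc' = ∅

S ∉ T[0,5] ⇒ NO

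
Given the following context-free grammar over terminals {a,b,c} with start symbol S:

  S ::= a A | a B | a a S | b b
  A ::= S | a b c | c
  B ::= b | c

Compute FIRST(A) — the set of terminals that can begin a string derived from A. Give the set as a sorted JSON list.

Compute FIRST by fixpoint:
iter 1:
  A via A→a b c: +{a}
  A via A→c: +{c}
  B via B→b: +{b}
  B via B→c: +{c}
  S via S→a A: +{a}
  S via S→b b: +{b}
  FIRST[S]={a,b}  FIRST[A]={a,c}  FIRST[B]={b,c}
iter 2:
  A via A→S: +{b}
  FIRST[S]={a,b}  FIRST[A]={a,b,c}  FIRST[B]={b,c}
iter 3: (no change)
  FIRST[S]={a,b}  FIRST[A]={a,b,c}  FIRST[B]={b,c}

FIRST(A) = ["a", "b", "c"]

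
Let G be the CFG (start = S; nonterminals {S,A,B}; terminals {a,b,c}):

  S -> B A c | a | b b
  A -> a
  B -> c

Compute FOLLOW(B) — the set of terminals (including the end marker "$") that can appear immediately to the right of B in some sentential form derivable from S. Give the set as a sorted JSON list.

Compute FIRST by fixpoint:
pass 1:
  A via A→a: +{a}
  B via B→c: +{c}
  S via S→B A c: +{c}
  S via S→a: +{a}
  S via S→b b: +{b}
  FIRST[S]={a,b,c}  FIRST[A]={a}  FIRST[B]={c}
pass 2: (no change)
  FIRST[S]={a,b,c}  FIRST[A]={a}  FIRST[B]={c}

Compute FOLLOW by fixpoint:
seed FOLLOW(S) with $
iter 1:
  S→B A c: FOLLOW(B) ⊇ FIRST(A) = {a}; new: +{a}
  S→B A c: FOLLOW(A) ⊇ FIRST(c) = {c}; new: +{c}
  FOLLOW[S]={$}  FOLLOW[A]={c}  FOLLOW[B]={a}
iter 2: (no change)
  FOLLOW[S]={$}  FOLLOW[A]={c}  FOLLOW[B]={a}

FOLLOW(B) = ["a"]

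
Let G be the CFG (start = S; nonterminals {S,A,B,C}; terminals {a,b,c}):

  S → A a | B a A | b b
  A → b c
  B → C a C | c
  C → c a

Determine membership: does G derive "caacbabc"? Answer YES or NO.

CNF form of G:
  S -> A T2 | B X4 | T0 T0
  A -> T0 T1
  B -> C X3 | c
  C -> T1 T2
  T0 -> b
  T1 -> c
  T2 -> a
  X3 -> T2 C
  X4 -> T2 A

Fill CYK table bottom-up:
  T[0,0] 'c' = {B,T1}  orig:{B}
  T[1,1] 'a' = {T2}  orig:{}
  T[2,2] 'a' = {T2}  orig:{}
  T[3,3] 'c' = {B,T1}  orig:{B}
  T[4,4] 'b' = {T0}  orig:{}
  T[5,5] 'a' = {T2}  orig:{}
  T[6,6] 'b' = {T0}  orig:{}
  T[7,7] 'c' = {B,T1}  orig:{B}
  T[0,1] 'ca' = {C}
  T[1,2] 'aa' = ∅
  T[2,3] 'ac' = ∅
  T[3,4] 'cb' = ∅
  T[4,5] 'ba' = ∅
  T[5,6] 'ab' = ∅
  T[6,7] 'bc' = {A}
  T[0,2] 'caa' = ∅
  T[1,3] 'aac' = ∅
  T[2,4] 'acb' = ∅
  T[3,5] 'cba' = ∅
  T[4,6] 'bab' = ∅
  T[5,7] 'abc' = {X4}  orig:{}
  T[0,3] 'caac' = ∅
  T[1,4] 'aacb' = ∅
  T[2,5] 'acba' = ∅
  T[3,6] 'cbab' = ∅
  T[4,7] 'babc' = ∅
  T[0,4] 'caacb' = ∅
  T[1,5] 'aacba' = ∅
  T[2,6] 'acbab' = ∅
  T[3,7] 'cbabc' = ∅
  T[0,5] 'caacba' = ∅
  T[1,6] 'aacbab' = ∅
  T[2,7] 'acbabc' = ∅
  T[0,6] 'caacbab' = ∅
  T[1,7] 'aacbabc' = ∅
  T[0,7] 'caacbabc' = ∅

S ∉ T[0,7] ⇒ NO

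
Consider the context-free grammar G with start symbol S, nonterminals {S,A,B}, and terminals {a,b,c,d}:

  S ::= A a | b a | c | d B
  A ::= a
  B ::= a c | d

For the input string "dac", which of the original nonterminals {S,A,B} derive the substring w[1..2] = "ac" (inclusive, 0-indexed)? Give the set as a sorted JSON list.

Convert to CNF:
  S -> A T0 | T2 T0 | T3 B | c
  A -> a
  B -> T0 T1 | d
  T0 -> a
  T1 -> c
  T2 -> b
  T3 -> d

Fill CYK table bottom-up, restricted to cells inside w[1..2]:
  T[1,1] 'a' = {A,T0}  orig:{A}
  T[2,2] 'c' = {S,T1}  orig:{S}
  T[1,2] 'ac' = {B}

Original NTs in T[1,2] deriving "ac": ["B"]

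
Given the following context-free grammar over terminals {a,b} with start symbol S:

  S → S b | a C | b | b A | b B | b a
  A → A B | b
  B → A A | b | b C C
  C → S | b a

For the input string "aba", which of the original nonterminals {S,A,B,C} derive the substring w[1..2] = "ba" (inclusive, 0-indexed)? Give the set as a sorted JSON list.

CNF form of G:
  S -> S T0 | T0 A | T0 B | T0 T1 | T1 C | b
  A -> A B | b
  B -> A A | T0 X2 | b
  C -> S T0 | T0 A | T0 B | T0 T1 | T1 C | b
  T0 -> b
  T1 -> a
  X2 -> C C

CYK table (by increasing span), restricted to cells inside w[1..2]:
  [1..1]={A,B,C,S,T0}  "b"  orig:{A,B,C,S}
  [2..2]={T1}  "a"  orig:{}
  [1..2]={C,S}  "ba"

Original NTs in T[1,2] deriving "ba": ["C", "S"]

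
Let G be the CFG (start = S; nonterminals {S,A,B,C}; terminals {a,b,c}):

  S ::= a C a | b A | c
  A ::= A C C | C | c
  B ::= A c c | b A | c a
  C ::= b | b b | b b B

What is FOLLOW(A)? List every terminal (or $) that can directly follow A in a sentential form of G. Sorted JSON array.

Compute FIRST by fixpoint:
round 1:
  A via A→c: +{c}
  B via B→A c c: +{c}
  B via B→b A: +{b}
  C via C→b: +{b}
  S via S→a C a: +{a}
  S via S→b A: +{b}
  S via S→c: +{c}
  S: {a,b,c}  A: {c}  B: {b,c}  C: {b}
round 2:
  A via A→C: +{b}
  S: {a,b,c}  A: {b,c}  B: {b,c}  C: {b}
round 3: (stable)
  S: {a,b,c}  A: {b,c}  B: {b,c}  C: {b}

FOLLOW iteration:
initialize: $ ∈ FOLLOW(S)
pass 1:
  A→A C C: FOLLOW(A) ⊇ FIRST(C) = {b}; new: +{b}
  A→A C C: FOLLOW(C) ⊇ FIRST(C) = {b}; new: +{b}
  B→A c c: FOLLOW(A) ⊇ FIRST(c) = {c}; new: +{c}
  C→b b B: FOLLOW(B) ⊇ FOLLOW(C) ⊇ {b}; new: +{b}
  S→a C a: FOLLOW(C) ⊇ FIRST(a) = {a}; new: +{a}
  S→b A: FOLLOW(A) ⊇ FOLLOW(S) ⊇ {$}; new: +{$}
  FOLLOW(S)={$}  FOLLOW(A)={$,b,c}  FOLLOW(B)={b}  FOLLOW(C)={a,b}
pass 2:
  A→A C C: FOLLOW(C) ⊇ FOLLOW(A) ⊇ {$,b,c}; new: +{$,c}
  C→b b B: FOLLOW(B) ⊇ FOLLOW(C) ⊇ {$,a,b,c}; new: +{$,a,c}
  FOLLOW(S)={$}  FOLLOW(A)={$,b,c}  FOLLOW(B)={$,a,b,c}  FOLLOW(C)={$,a,b,c}
pass 3:
  B→b A: FOLLOW(A) ⊇ FOLLOW(B) ⊇ {$,a,b,c}; new: +{a}
  FOLLOW(S)={$}  FOLLOW(A)={$,a,b,c}  FOLLOW(B)={$,a,b,c}  FOLLOW(C)={$,a,b,c}
pass 4: (stable)
  FOLLOW(S)={$}  FOLLOW(A)={$,a,b,c}  FOLLOW(B)={$,a,b,c}  FOLLOW(C)={$,a,b,c}

FOLLOW(A) = ["$", "a", "b", "c"]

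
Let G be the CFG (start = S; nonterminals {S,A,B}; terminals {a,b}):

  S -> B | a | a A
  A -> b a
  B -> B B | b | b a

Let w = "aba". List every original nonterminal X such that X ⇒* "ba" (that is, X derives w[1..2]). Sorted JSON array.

Convert to CNF:
  S -> B B | T0 T1 | T1 A | a | b
  A -> T0 T1
  B -> B B | T0 T1 | b
  T0 -> b
  T1 -> a

Fill CYK table bottom-up — only the sub-triangle for w[1..2]:
  T[1,1] 'b' = {B,S,T0}  orig:{B,S}
  T[2,2] 'a' = {S,T1}  orig:{S}
  T[1,2] 'ba' = {A,B,S}

Original NTs in T[1,2] deriving "ba": ["A", "B", "S"]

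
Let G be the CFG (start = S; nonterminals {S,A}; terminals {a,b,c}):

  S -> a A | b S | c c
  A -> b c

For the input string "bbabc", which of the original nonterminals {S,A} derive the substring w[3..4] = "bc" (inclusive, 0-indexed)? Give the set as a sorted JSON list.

CNF form of G:
  S -> T0 S | T1 T1 | T2 A
  A -> T0 T1
  T0 -> b
  T1 -> c
  T2 -> a

CYK fill, restricted to cells inside w[3..4]:
  T[3,3] 'b' = {T0}  orig:{}
  T[4,4] 'c' = {T1}  orig:{}
  T[3,4] 'bc' = {A}

Original NTs in T[3,4] deriving "bc": ["A"]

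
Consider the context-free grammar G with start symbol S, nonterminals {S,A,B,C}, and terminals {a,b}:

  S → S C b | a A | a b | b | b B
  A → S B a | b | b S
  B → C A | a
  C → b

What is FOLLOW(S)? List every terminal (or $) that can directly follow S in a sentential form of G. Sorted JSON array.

Compute FIRST by fixpoint:
iter 1:
  A via A→b: +{b}
  B via B→a: +{a}
  C via C→b: +{b}
  S via S→a A: +{a}
  S via S→b: +{b}
  S: {a,b}  A: {b}  B: {a}  C: {b}
iter 2:
  A via A→S B a: +{a}
  B via B→C A: +{b}
  S: {a,b}  A: {a,b}  B: {a,b}  C: {b}
iter 3: (no change)
  S: {a,b}  A: {a,b}  B: {a,b}  C: {b}

Compute FOLLOW by fixpoint:
initialize: $ ∈ FOLLOW(S)
iter 1:
  A→S B a: FOLLOW(S) ⊇ FIRST(B) = {a,b}; new: +{a,b}
  A→S B a: FOLLOW(B) ⊇ FIRST(a) = {a}; new: +{a}
  B→C A: FOLLOW(C) ⊇ FIRST(A) = {a,b}; new: +{a,b}
  B→C A: FOLLOW(A) ⊇ FOLLOW(B) ⊇ {a}; new: +{a}
  S→a A: FOLLOW(A) ⊇ FOLLOW(S) ⊇ {$,a,b}; new: +{$,b}
  S→b B: FOLLOW(B) ⊇ FOLLOW(S) ⊇ {$,a,b}; new: +{$,b}
  FOLLOW(S)={$,a,b}  FOLLOW(A)={$,a,b}  FOLLOW(B)={$,a,b}  FOLLOW(C)={a,b}
iter 2: (no change)
  FOLLOW(S)={$,a,b}  FOLLOW(A)={$,a,b}  FOLLOW(B)={$,a,b}  FOLLOW(C)={a,b}

FOLLOW(S) = ["$", "a", "b"]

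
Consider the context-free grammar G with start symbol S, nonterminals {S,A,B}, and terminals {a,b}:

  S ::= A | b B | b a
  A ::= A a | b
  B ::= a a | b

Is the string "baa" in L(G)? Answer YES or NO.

CNF form of G:
  S -> A T0 | T1 B | T1 T0 | b
  A -> A T0 | b
  B -> T0 T0 | b
  T0 -> a
  T1 -> b

Fill CYK table bottom-up:
  T[0,0] 'b' = {A,B,S,T1}  orig:{A,B,S}
  T[1,1] 'a' = {T0}  orig:{}
  T[2,2] 'a' = {T0}  orig:{}
  T[0,1] 'ba' = {A,S}
  T[1,2] 'aa' = {B}
  T[0,2] 'baa' = {A,S}

S ∈ T[0,2] ⇒ YES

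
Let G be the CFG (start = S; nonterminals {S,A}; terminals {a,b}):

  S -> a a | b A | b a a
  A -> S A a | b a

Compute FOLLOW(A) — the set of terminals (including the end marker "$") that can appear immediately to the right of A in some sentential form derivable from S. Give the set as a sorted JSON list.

FIRST sets, iterate to fixpoint:
iter 1:
  A via A→b a: +{b}
  S via S→a a: +{a}
  S via S→b A: +{b}
  S: {a,b}  A: {b}
iter 2:
  A via A→S A a: +{a}
  S: {a,b}  A: {a,b}
iter 3: (no change)
  S: {a,b}  A: {a,b}

Compute FOLLOW by fixpoint:
initialize: $ ∈ FOLLOW(S)
round 1:
  A→S A a: FOLLOW(S) ⊇ FIRST(A) = {a,b}; new: +{a,b}
  A→S A a: FOLLOW(A) ⊇ FIRST(a) = {a}; new: +{a}
  S→b A: FOLLOW(A) ⊇ FOLLOW(S) ⊇ {$,a,b}; new: +{$,b}
  FOLLOW(S)={$,a,b}  FOLLOW(A)={$,a,b}
round 2: (no change)
  FOLLOW(S)={$,a,b}  FOLLOW(A)={$,a,b}

FOLLOW(A) = ["$", "a", "b"]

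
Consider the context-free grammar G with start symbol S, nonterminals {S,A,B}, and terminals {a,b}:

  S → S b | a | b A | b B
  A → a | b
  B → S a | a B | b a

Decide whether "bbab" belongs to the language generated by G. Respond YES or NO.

CNF form of G:
  S -> S T1 | T1 A | T1 B | a
  A -> a | b
  B -> S T0 | T0 B | T1 T0
  T0 -> a
  T1 -> b

CYK table (by increasing span):
  T[0,0] 'b' = {A,T1}  orig:{A}
  T[1,1] 'b' = {A,T1}  orig:{A}
  T[2,2] 'a' = {A,S,T0}  orig:{A,S}
  T[3,3] 'b' = {A,T1}  orig:{A}
  T[0,1] 'bb' = {S}
  T[1,2] 'ba' = {B,S}
  T[2,3] 'ab' = {S}
  T[0,2] 'bba' = {B,S}
  T[1,3] 'bab' = {S}
  T[0,3] 'bbab' = {S}

S ∈ T[0,3] ⇒ YES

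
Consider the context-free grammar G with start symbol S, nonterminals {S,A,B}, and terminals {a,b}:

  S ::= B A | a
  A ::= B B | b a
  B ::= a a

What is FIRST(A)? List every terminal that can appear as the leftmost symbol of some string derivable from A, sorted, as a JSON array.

FIRST sets, iterate to fixpoint:
iter 1:
  A via A→b a: +{b}
  B via B→a a: +{a}
  S via S→B A: +{a}
  FIRST(S)={a}  FIRST(A)={b}  FIRST(B)={a}
iter 2:
  A via A→B B: +{a}
  FIRST(S)={a}  FIRST(A)={a,b}  FIRST(B)={a}
iter 3: (stable)
  FIRST(S)={a}  FIRST(A)={a,b}  FIRST(B)={a}

FIRST(A) = ["a", "b"]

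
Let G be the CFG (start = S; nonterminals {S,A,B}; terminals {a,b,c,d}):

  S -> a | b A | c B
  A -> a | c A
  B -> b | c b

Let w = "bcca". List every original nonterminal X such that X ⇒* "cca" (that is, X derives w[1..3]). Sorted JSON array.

CNF form of G:
  S -> T0 B | T1 A | a
  A -> T0 A | a
  B -> T0 T1 | b
  T0 -> c
  T1 -> b

CYK fill — only the sub-triangle for w[1..3]:
  cell(1,1) c: {T0}  orig:{}
  cell(2,2) c: {T0}  orig:{}
  cell(3,3) a: {A,S}
  cell(1,2) cc: ∅
  cell(2,3) ca: {A}
  cell(1,3) cca: {A}

Original NTs in T[1,3] deriving "cca": ["A"]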